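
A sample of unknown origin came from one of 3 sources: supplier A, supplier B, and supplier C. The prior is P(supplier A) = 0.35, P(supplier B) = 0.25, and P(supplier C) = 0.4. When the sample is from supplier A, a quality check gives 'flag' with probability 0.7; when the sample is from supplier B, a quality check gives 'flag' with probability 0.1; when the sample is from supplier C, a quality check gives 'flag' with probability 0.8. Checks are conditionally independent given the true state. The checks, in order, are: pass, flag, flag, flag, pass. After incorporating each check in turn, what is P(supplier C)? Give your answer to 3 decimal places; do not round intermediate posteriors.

After 'pass': normaliser = 0.3·0.3500 + 0.9·0.2500 + 0.2·0.4000; P(supplier A) ≈ 0.2561, P(supplier B) ≈ 0.5488, P(supplier C) ≈ 0.1951
After 'flag': normaliser = 0.7·0.2561 + 0.1·0.5488 + 0.8·0.1951; P(supplier A) ≈ 0.4594, P(supplier B) ≈ 0.1406, P(supplier C) ≈ 0.4000
After 'flag': normaliser = 0.7·0.4594 + 0.1·0.1406 + 0.8·0.4000; P(supplier A) ≈ 0.4905, P(supplier B) ≈ 0.0214, P(supplier C) ≈ 0.4881
After 'flag': normaliser = 0.7·0.4905 + 0.1·0.0214 + 0.8·0.4881; P(supplier A) ≈ 0.4665, P(supplier B) ≈ 0.0029, P(supplier C) ≈ 0.5306
After 'pass': normaliser = 0.3·0.4665 + 0.9·0.0029 + 0.2·0.5306; P(supplier A) ≈ 0.5628, P(supplier B) ≈ 0.0105, P(supplier C) ≈ 0.4267

0.427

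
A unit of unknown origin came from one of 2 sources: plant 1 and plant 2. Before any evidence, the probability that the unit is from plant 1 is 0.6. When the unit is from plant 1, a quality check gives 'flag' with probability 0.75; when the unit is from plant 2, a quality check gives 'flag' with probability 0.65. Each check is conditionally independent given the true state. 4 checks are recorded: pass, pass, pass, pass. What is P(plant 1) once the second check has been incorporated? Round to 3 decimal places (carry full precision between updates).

0.434

Apply Bayes' rule sequentially, carrying P(plant 1) forward.
After 'pass': P(plant 1) = 0.25·0.6000 / (0.25·0.6000 + 0.35·0.4000) ≈ 0.5172
After 'pass': P(plant 1) = 0.25·0.5172 / (0.25·0.5172 + 0.35·0.4828) ≈ 0.4335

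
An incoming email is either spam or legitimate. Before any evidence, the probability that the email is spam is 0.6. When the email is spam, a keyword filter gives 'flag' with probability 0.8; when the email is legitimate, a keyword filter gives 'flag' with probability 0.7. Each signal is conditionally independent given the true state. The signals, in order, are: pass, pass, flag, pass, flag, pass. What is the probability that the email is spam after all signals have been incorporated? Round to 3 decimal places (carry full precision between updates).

0.279

After 'pass': P(spam) = 0.2·0.6000 / (0.2·0.6000 + 0.3·0.4000) ≈ 0.5000
After 'pass': P(spam) = 0.2·0.5000 / (0.2·0.5000 + 0.3·0.5000) ≈ 0.4000
After 'flag': P(spam) = 0.8·0.4000 / (0.8·0.4000 + 0.7·0.6000) ≈ 0.4324
After 'pass': P(spam) = 0.2·0.4324 / (0.2·0.4324 + 0.3·0.5676) ≈ 0.3368
After 'flag': P(spam) = 0.8·0.3368 / (0.8·0.3368 + 0.7·0.6632) ≈ 0.3673
After 'pass': P(spam) = 0.2·0.3673 / (0.2·0.3673 + 0.3·0.6327) ≈ 0.2790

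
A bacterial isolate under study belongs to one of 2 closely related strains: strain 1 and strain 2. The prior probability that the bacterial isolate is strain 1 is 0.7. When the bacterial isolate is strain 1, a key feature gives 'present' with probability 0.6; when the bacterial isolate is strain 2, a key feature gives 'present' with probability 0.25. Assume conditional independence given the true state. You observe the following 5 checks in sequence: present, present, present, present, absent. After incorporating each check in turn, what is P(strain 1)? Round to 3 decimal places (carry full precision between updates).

0.976

After 'present': P(strain 1) = 0.6·0.7000 / (0.6·0.7000 + 0.25·0.3000) ≈ 0.8485
After 'present': P(strain 1) = 0.6·0.8485 / (0.6·0.8485 + 0.25·0.1515) ≈ 0.9307
After 'present': P(strain 1) = 0.6·0.9307 / (0.6·0.9307 + 0.25·0.0693) ≈ 0.9699
After 'present': P(strain 1) = 0.6·0.9699 / (0.6·0.9699 + 0.25·0.0301) ≈ 0.9872
After 'absent': P(strain 1) = 0.4·0.9872 / (0.4·0.9872 + 0.75·0.0128) ≈ 0.9764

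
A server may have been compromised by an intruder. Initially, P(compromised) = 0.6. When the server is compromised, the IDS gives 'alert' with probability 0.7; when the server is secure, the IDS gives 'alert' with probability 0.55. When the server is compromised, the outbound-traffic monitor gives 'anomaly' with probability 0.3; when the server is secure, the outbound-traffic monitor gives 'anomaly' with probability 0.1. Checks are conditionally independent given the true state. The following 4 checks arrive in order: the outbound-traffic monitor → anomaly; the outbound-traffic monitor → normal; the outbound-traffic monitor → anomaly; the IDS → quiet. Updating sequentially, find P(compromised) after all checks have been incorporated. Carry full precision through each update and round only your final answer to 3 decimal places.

0.875

After the outbound-traffic monitor='anomaly': P(compromised) = 0.3·0.6000 / (0.3·0.6000 + 0.1·0.4000) ≈ 0.8182
After the outbound-traffic monitor='normal': P(compromised) = 0.7·0.8182 / (0.7·0.8182 + 0.9·0.1818) ≈ 0.7778
After the outbound-traffic monitor='anomaly': P(compromised) = 0.3·0.7778 / (0.3·0.7778 + 0.1·0.2222) ≈ 0.9130
After the IDS='quiet': P(compromised) = 0.3·0.9130 / (0.3·0.9130 + 0.45·0.0870) ≈ 0.8750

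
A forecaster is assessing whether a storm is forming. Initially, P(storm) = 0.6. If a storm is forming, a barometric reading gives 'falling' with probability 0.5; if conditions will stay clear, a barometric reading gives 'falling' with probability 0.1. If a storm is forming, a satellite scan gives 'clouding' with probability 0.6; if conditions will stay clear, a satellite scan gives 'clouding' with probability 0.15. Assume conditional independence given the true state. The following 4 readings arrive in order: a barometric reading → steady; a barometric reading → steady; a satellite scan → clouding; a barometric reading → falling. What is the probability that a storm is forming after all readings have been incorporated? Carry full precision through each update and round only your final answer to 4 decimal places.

Apply Bayes' rule sequentially, carrying P(storm) forward.
After a barometric reading='steady': P(storm) = 0.5·0.6000 / (0.5·0.6000 + 0.9·0.4000) ≈ 0.4545
After a barometric reading='steady': P(storm) = 0.5·0.4545 / (0.5·0.4545 + 0.9·0.5455) ≈ 0.3165
After a satellite scan='clouding': P(storm) = 0.6·0.3165 / (0.6·0.3165 + 0.15·0.6835) ≈ 0.6494
After a barometric reading='falling': P(storm) = 0.5·0.6494 / (0.5·0.6494 + 0.1·0.3506) ≈ 0.9025

0.9025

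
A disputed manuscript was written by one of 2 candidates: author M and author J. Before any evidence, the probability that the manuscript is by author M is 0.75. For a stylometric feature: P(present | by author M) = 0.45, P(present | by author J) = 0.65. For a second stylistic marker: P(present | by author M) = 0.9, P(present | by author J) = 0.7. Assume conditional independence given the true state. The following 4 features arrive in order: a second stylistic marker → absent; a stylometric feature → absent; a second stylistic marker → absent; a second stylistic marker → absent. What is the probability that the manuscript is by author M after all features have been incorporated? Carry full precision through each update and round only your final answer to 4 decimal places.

After a second stylistic marker='absent': P(author M) = 0.1·0.7500 / (0.1·0.7500 + 0.3·0.2500) ≈ 0.5000
After a stylometric feature='absent': P(author M) = 0.55·0.5000 / (0.55·0.5000 + 0.35·0.5000) ≈ 0.6111
After a second stylistic marker='absent': P(author M) = 0.1·0.6111 / (0.1·0.6111 + 0.3·0.3889) ≈ 0.3438
After a second stylistic marker='absent': P(author M) = 0.1·0.3438 / (0.1·0.3438 + 0.3·0.6562) ≈ 0.1486

0.1486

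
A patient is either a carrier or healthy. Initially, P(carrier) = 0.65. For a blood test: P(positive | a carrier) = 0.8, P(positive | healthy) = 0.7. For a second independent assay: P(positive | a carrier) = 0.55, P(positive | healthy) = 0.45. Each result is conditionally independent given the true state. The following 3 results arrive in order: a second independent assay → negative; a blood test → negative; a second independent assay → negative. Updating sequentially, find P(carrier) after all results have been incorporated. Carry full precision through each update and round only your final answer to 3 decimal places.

0.453

After a second independent assay='negative': P(carrier) = 0.45·0.6500 / (0.45·0.6500 + 0.55·0.3500) ≈ 0.6031
After a blood test='negative': P(carrier) = 0.2·0.6031 / (0.2·0.6031 + 0.3·0.3969) ≈ 0.5032
After a second independent assay='negative': P(carrier) = 0.45·0.5032 / (0.45·0.5032 + 0.55·0.4968) ≈ 0.4532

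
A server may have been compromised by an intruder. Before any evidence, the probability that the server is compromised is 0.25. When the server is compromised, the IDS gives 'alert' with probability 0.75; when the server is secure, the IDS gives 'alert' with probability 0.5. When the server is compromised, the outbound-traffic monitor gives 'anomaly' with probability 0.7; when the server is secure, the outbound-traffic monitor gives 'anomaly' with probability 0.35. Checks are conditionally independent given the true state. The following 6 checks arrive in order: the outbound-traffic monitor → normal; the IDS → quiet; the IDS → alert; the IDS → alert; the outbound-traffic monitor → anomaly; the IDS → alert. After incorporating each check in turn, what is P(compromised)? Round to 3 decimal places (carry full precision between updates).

0.342

Apply Bayes' rule sequentially, carrying P(compromised) forward.
After the outbound-traffic monitor='normal': P(compromised) = 0.3·0.2500 / (0.3·0.2500 + 0.65·0.7500) ≈ 0.1333
After the IDS='quiet': P(compromised) = 0.25·0.1333 / (0.25·0.1333 + 0.5·0.8667) ≈ 0.0714
After the IDS='alert': P(compromised) = 0.75·0.0714 / (0.75·0.0714 + 0.5·0.9286) ≈ 0.1034
After the IDS='alert': P(compromised) = 0.75·0.1034 / (0.75·0.1034 + 0.5·0.8966) ≈ 0.1475
After the outbound-traffic monitor='anomaly': P(compromised) = 0.7·0.1475 / (0.7·0.1475 + 0.35·0.8525) ≈ 0.2571
After the IDS='alert': P(compromised) = 0.75·0.2571 / (0.75·0.2571 + 0.5·0.7429) ≈ 0.3418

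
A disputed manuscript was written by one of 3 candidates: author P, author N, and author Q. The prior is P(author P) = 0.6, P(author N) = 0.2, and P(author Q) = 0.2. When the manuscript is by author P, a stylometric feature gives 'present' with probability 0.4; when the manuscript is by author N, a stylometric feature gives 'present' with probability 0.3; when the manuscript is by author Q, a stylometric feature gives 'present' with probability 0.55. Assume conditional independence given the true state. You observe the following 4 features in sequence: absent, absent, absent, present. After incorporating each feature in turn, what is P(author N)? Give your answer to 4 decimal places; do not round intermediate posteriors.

After 'absent': normaliser = 0.6·0.6000 + 0.7·0.2000 + 0.45·0.2000; P(author P) ≈ 0.6102, P(author N) ≈ 0.2373, P(author Q) ≈ 0.1525
After 'absent': normaliser = 0.6·0.6102 + 0.7·0.2373 + 0.45·0.1525; P(author P) ≈ 0.6093, P(author N) ≈ 0.2764, P(author Q) ≈ 0.1142
After 'absent': normaliser = 0.6·0.6093 + 0.7·0.2764 + 0.45·0.1142; P(author P) ≈ 0.5988, P(author N) ≈ 0.3170, P(author Q) ≈ 0.0842
After 'present': normaliser = 0.4·0.5988 + 0.3·0.3170 + 0.55·0.0842; P(author P) ≈ 0.6288, P(author N) ≈ 0.2496, P(author Q) ≈ 0.1216

0.2496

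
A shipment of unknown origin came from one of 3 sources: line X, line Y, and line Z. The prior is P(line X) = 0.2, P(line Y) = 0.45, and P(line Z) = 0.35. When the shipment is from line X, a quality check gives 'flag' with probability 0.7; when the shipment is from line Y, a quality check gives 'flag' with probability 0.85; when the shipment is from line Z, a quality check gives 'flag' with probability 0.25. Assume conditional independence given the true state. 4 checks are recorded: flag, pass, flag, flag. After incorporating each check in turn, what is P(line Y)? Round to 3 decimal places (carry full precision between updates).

0.627

After 'flag': normaliser = 0.7·0.2000 + 0.85·0.4500 + 0.25·0.3500; P(line X) ≈ 0.2295, P(line Y) ≈ 0.6270, P(line Z) ≈ 0.1434
After 'pass': normaliser = 0.3·0.2295 + 0.15·0.6270 + 0.75·0.1434; P(line X) ≈ 0.2545, P(line Y) ≈ 0.3477, P(line Z) ≈ 0.3977
After 'flag': normaliser = 0.7·0.2545 + 0.85·0.3477 + 0.25·0.3977; P(line X) ≈ 0.3109, P(line Y) ≈ 0.5157, P(line Z) ≈ 0.1735
After 'flag': normaliser = 0.7·0.3109 + 0.85·0.5157 + 0.25·0.1735; P(line X) ≈ 0.3112, P(line Y) ≈ 0.6268, P(line Z) ≈ 0.0620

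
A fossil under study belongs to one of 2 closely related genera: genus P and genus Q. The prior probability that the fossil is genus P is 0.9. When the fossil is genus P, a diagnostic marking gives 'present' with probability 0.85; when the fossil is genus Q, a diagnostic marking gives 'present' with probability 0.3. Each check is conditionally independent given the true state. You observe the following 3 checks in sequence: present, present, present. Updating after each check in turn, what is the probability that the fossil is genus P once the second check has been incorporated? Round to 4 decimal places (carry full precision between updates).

After 'present': P(genus P) = 0.85·0.9000 / (0.85·0.9000 + 0.3·0.1000) ≈ 0.9623
After 'present': P(genus P) = 0.85·0.9623 / (0.85·0.9623 + 0.3·0.0377) ≈ 0.9863

0.9863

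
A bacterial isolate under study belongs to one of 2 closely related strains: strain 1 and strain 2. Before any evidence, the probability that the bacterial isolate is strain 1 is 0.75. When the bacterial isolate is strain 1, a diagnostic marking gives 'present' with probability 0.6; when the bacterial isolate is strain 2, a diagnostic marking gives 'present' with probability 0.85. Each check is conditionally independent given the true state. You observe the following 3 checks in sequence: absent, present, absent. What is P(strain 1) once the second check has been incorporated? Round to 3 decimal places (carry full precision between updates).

Each posterior becomes the prior for the next update.
After 'absent': P(strain 1) = 0.4·0.7500 / (0.4·0.7500 + 0.15·0.2500) ≈ 0.8889
After 'present': P(strain 1) = 0.6·0.8889 / (0.6·0.8889 + 0.85·0.1111) ≈ 0.8496

0.850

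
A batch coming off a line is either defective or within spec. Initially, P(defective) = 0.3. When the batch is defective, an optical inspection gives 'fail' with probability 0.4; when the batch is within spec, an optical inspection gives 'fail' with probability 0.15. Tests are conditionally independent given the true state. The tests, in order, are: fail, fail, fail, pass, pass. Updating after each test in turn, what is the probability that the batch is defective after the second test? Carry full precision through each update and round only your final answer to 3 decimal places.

After 'fail': P(defective) = 0.4·0.3000 / (0.4·0.3000 + 0.15·0.7000) ≈ 0.5333
After 'fail': P(defective) = 0.4·0.5333 / (0.4·0.5333 + 0.15·0.4667) ≈ 0.7529

0.753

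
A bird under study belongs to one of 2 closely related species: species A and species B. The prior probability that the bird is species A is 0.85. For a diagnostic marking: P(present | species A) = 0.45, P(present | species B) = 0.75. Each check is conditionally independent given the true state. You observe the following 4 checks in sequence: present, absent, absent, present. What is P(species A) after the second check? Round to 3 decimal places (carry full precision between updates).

After 'present': P(species A) = 0.45·0.8500 / (0.45·0.8500 + 0.75·0.1500) ≈ 0.7727
After 'absent': P(species A) = 0.55·0.7727 / (0.55·0.7727 + 0.25·0.2273) ≈ 0.8821

0.882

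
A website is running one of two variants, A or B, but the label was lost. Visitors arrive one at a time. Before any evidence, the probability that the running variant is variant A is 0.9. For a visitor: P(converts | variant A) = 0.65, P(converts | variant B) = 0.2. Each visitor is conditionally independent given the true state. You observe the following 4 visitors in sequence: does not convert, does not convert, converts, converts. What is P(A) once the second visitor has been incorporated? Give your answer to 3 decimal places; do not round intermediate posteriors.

0.633

Apply Bayes' rule sequentially, carrying P(A) forward.
After 'does not convert': P(A) = 0.35·0.9000 / (0.35·0.9000 + 0.8·0.1000) ≈ 0.7975
After 'does not convert': P(A) = 0.35·0.7975 / (0.35·0.7975 + 0.8·0.2025) ≈ 0.6327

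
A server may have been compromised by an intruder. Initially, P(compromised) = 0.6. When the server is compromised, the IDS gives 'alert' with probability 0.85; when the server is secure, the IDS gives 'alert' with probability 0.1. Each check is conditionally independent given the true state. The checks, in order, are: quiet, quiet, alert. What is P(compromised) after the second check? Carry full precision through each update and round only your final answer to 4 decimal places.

0.0400

After 'quiet': P(compromised) = 0.15·0.6000 / (0.15·0.6000 + 0.9·0.4000) ≈ 0.2000
After 'quiet': P(compromised) = 0.15·0.2000 / (0.15·0.2000 + 0.9·0.8000) ≈ 0.0400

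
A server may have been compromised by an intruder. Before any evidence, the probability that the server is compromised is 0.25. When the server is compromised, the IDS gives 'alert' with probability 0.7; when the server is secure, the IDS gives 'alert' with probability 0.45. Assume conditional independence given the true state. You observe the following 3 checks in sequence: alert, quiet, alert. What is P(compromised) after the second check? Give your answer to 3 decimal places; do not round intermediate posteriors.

After 'alert': P(compromised) = 0.7·0.2500 / (0.7·0.2500 + 0.45·0.7500) ≈ 0.3415
After 'quiet': P(compromised) = 0.3·0.3415 / (0.3·0.3415 + 0.55·0.6585) ≈ 0.2205

0.220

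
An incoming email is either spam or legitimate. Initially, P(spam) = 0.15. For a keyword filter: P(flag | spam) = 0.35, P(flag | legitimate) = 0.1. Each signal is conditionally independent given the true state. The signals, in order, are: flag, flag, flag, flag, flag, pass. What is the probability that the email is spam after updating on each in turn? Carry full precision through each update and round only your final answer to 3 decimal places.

After 'flag': P(spam) = 0.35·0.1500 / (0.35·0.1500 + 0.1·0.8500) ≈ 0.3818
After 'flag': P(spam) = 0.35·0.3818 / (0.35·0.3818 + 0.1·0.6182) ≈ 0.6837
After 'flag': P(spam) = 0.35·0.6837 / (0.35·0.6837 + 0.1·0.3163) ≈ 0.8833
After 'flag': P(spam) = 0.35·0.8833 / (0.35·0.8833 + 0.1·0.1167) ≈ 0.9636
After 'flag': P(spam) = 0.35·0.9636 / (0.35·0.9636 + 0.1·0.0364) ≈ 0.9893
After 'pass': P(spam) = 0.65·0.9893 / (0.65·0.9893 + 0.9·0.0107) ≈ 0.9853

0.985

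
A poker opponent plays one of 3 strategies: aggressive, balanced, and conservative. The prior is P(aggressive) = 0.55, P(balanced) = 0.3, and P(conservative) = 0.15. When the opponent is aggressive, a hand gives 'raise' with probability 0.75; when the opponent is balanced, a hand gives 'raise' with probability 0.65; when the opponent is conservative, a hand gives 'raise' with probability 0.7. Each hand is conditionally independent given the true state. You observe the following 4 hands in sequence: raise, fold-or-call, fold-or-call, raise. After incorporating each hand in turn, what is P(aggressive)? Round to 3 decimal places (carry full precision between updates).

After 'raise': normaliser = 0.75·0.5500 + 0.65·0.3000 + 0.7·0.1500; P(aggressive) ≈ 0.5789, P(balanced) ≈ 0.2737, P(conservative) ≈ 0.1474
After 'fold-or-call': normaliser = 0.25·0.5789 + 0.35·0.2737 + 0.3·0.1474; P(aggressive) ≈ 0.5083, P(balanced) ≈ 0.3364, P(conservative) ≈ 0.1553
After 'fold-or-call': normaliser = 0.25·0.5083 + 0.35·0.3364 + 0.3·0.1553; P(aggressive) ≈ 0.4361, P(balanced) ≈ 0.4041, P(conservative) ≈ 0.1598
After 'raise': normaliser = 0.75·0.4361 + 0.65·0.4041 + 0.7·0.1598; P(aggressive) ≈ 0.4662, P(balanced) ≈ 0.3743, P(conservative) ≈ 0.1595

0.466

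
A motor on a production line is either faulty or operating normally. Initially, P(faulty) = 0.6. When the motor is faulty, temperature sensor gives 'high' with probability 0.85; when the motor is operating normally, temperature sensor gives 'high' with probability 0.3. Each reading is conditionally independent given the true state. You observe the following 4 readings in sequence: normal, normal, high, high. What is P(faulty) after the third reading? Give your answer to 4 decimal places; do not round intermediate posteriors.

Each posterior becomes the prior for the next update.
After 'normal': P(faulty) = 0.15·0.6000 / (0.15·0.6000 + 0.7·0.4000) ≈ 0.2432
After 'normal': P(faulty) = 0.15·0.2432 / (0.15·0.2432 + 0.7·0.7568) ≈ 0.0644
After 'high': P(faulty) = 0.85·0.0644 / (0.85·0.0644 + 0.3·0.9356) ≈ 0.1633

0.1633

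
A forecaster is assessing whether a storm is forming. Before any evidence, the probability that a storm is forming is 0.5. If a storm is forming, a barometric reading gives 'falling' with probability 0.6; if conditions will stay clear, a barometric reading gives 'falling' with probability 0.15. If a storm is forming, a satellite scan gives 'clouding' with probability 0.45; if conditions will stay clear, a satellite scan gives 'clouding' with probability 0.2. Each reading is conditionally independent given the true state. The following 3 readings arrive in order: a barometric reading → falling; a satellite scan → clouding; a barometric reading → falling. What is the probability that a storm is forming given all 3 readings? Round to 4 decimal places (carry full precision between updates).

After a barometric reading='falling': P(storm) = 0.6·0.5000 / (0.6·0.5000 + 0.15·0.5000) ≈ 0.8000
After a satellite scan='clouding': P(storm) = 0.45·0.8000 / (0.45·0.8000 + 0.2·0.2000) ≈ 0.9000
After a barometric reading='falling': P(storm) = 0.6·0.9000 / (0.6·0.9000 + 0.15·0.1000) ≈ 0.9730

0.9730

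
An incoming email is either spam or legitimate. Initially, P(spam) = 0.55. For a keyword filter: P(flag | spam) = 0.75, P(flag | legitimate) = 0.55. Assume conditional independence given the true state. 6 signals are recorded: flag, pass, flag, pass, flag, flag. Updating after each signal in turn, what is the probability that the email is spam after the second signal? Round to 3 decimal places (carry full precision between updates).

After 'flag': P(spam) = 0.75·0.5500 / (0.75·0.5500 + 0.55·0.4500) ≈ 0.6250
After 'pass': P(spam) = 0.25·0.6250 / (0.25·0.6250 + 0.45·0.3750) ≈ 0.4808

0.481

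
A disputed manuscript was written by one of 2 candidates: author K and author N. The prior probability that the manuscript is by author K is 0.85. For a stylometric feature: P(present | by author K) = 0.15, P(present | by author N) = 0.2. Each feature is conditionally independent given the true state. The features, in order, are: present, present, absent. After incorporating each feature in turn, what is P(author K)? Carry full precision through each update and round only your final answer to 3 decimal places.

After 'present': P(author K) = 0.15·0.8500 / (0.15·0.8500 + 0.2·0.1500) ≈ 0.8095
After 'present': P(author K) = 0.15·0.8095 / (0.15·0.8095 + 0.2·0.1905) ≈ 0.7612
After 'absent': P(author K) = 0.85·0.7612 / (0.85·0.7612 + 0.8·0.2388) ≈ 0.7720

0.772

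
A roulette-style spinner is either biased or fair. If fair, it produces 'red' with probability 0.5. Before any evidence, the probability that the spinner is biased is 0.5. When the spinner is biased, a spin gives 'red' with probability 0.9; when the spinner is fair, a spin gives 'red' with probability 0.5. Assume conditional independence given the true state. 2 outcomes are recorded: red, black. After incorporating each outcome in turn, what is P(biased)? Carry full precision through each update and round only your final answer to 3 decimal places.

0.265

After 'red': P(biased) = 0.9·0.5000 / (0.9·0.5000 + 0.5·0.5000) ≈ 0.6429
After 'black': P(biased) = 0.1·0.6429 / (0.1·0.6429 + 0.5·0.3571) ≈ 0.2647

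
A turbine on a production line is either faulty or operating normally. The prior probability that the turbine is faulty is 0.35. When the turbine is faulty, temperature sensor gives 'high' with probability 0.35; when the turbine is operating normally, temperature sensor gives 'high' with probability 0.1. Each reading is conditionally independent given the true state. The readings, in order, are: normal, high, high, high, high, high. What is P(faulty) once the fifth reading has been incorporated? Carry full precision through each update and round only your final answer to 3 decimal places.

0.983

After 'normal': P(faulty) = 0.65·0.3500 / (0.65·0.3500 + 0.9·0.6500) ≈ 0.2800
After 'high': P(faulty) = 0.35·0.2800 / (0.35·0.2800 + 0.1·0.7200) ≈ 0.5765
After 'high': P(faulty) = 0.35·0.5765 / (0.35·0.5765 + 0.1·0.4235) ≈ 0.8265
After 'high': P(faulty) = 0.35·0.8265 / (0.35·0.8265 + 0.1·0.1735) ≈ 0.9434
After 'high': P(faulty) = 0.35·0.9434 / (0.35·0.9434 + 0.1·0.0566) ≈ 0.9832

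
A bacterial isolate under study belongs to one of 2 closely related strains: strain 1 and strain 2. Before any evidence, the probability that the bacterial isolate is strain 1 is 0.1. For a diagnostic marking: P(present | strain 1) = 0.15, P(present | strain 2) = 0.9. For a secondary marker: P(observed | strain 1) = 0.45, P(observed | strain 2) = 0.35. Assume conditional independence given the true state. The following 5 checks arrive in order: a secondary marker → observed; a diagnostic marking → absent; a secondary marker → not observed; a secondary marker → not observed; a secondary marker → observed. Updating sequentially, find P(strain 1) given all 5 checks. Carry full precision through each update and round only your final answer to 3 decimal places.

0.528

After a secondary marker='observed': P(strain 1) = 0.45·0.1000 / (0.45·0.1000 + 0.35·0.9000) ≈ 0.1250
After a diagnostic marking='absent': P(strain 1) = 0.85·0.1250 / (0.85·0.1250 + 0.1·0.8750) ≈ 0.5484
After a secondary marker='not observed': P(strain 1) = 0.55·0.5484 / (0.55·0.5484 + 0.65·0.4516) ≈ 0.5068
After a secondary marker='not observed': P(strain 1) = 0.55·0.5068 / (0.55·0.5068 + 0.65·0.4932) ≈ 0.4651
After a secondary marker='observed': P(strain 1) = 0.45·0.4651 / (0.45·0.4651 + 0.35·0.5349) ≈ 0.5278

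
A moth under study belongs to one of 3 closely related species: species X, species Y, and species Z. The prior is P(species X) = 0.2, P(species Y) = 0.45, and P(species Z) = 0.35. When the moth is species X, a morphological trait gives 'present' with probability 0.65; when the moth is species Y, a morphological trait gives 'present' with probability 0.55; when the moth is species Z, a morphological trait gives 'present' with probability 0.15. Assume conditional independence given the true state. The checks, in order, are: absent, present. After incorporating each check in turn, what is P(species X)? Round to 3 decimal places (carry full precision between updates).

0.226

After 'absent': normaliser = 0.35·0.2000 + 0.45·0.4500 + 0.85·0.3500; P(species X) ≈ 0.1228, P(species Y) ≈ 0.3553, P(species Z) ≈ 0.5219
After 'present': normaliser = 0.65·0.1228 + 0.55·0.3553 + 0.15·0.5219; P(species X) ≈ 0.2258, P(species Y) ≈ 0.5527, P(species Z) ≈ 0.2215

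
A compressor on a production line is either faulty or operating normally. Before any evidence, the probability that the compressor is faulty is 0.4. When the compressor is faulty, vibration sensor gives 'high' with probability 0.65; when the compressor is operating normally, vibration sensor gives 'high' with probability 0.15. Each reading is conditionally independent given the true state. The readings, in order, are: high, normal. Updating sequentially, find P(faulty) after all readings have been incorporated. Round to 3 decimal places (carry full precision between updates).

After 'high': P(faulty) = 0.65·0.4000 / (0.65·0.4000 + 0.15·0.6000) ≈ 0.7429
After 'normal': P(faulty) = 0.35·0.7429 / (0.35·0.7429 + 0.85·0.2571) ≈ 0.5433

0.543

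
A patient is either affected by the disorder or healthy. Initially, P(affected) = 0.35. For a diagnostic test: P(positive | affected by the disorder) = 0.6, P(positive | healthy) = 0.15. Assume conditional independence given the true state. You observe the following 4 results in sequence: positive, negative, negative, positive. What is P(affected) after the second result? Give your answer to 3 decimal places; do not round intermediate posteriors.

After 'positive': P(affected) = 0.6·0.3500 / (0.6·0.3500 + 0.15·0.6500) ≈ 0.6829
After 'negative': P(affected) = 0.4·0.6829 / (0.4·0.6829 + 0.85·0.3171) ≈ 0.5034

0.503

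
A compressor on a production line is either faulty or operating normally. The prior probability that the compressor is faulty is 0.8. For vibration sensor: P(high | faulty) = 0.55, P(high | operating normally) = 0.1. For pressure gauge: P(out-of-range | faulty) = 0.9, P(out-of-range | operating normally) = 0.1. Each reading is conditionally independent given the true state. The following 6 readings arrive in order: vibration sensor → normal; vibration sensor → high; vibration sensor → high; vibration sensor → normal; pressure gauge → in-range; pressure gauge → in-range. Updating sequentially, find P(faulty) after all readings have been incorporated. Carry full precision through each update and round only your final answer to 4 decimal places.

0.2719

After vibration sensor='normal': P(faulty) = 0.45·0.8000 / (0.45·0.8000 + 0.9·0.2000) ≈ 0.6667
After vibration sensor='high': P(faulty) = 0.55·0.6667 / (0.55·0.6667 + 0.1·0.3333) ≈ 0.9167
After vibration sensor='high': P(faulty) = 0.55·0.9167 / (0.55·0.9167 + 0.1·0.0833) ≈ 0.9837
After vibration sensor='normal': P(faulty) = 0.45·0.9837 / (0.45·0.9837 + 0.9·0.0163) ≈ 0.9680
After pressure gauge='in-range': P(faulty) = 0.1·0.9680 / (0.1·0.9680 + 0.9·0.0320) ≈ 0.7707
After pressure gauge='in-range': P(faulty) = 0.1·0.7707 / (0.1·0.7707 + 0.9·0.2293) ≈ 0.2719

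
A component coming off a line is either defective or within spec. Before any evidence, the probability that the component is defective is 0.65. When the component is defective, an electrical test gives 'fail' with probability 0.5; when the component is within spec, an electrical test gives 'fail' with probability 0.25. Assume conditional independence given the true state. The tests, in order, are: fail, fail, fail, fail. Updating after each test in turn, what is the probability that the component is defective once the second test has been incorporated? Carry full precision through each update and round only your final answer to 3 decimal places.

After 'fail': P(defective) = 0.5·0.6500 / (0.5·0.6500 + 0.25·0.3500) ≈ 0.7879
After 'fail': P(defective) = 0.5·0.7879 / (0.5·0.7879 + 0.25·0.2121) ≈ 0.8814

0.881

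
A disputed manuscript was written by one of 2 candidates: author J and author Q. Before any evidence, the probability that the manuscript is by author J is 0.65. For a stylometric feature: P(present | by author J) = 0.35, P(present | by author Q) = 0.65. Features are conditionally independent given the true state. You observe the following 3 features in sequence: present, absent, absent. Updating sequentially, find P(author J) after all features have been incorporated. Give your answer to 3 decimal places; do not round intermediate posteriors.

0.775

After 'present': P(author J) = 0.35·0.6500 / (0.35·0.6500 + 0.65·0.3500) ≈ 0.5000
After 'absent': P(author J) = 0.65·0.5000 / (0.65·0.5000 + 0.35·0.5000) ≈ 0.6500
After 'absent': P(author J) = 0.65·0.6500 / (0.65·0.6500 + 0.35·0.3500) ≈ 0.7752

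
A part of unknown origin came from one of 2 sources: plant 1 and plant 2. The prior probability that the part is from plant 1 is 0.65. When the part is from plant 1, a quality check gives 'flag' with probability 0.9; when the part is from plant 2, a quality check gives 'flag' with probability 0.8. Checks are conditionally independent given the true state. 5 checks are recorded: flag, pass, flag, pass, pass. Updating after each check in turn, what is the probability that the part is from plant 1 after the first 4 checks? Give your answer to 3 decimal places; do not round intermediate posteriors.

After 'flag': P(plant 1) = 0.9·0.6500 / (0.9·0.6500 + 0.8·0.3500) ≈ 0.6763
After 'pass': P(plant 1) = 0.1·0.6763 / (0.1·0.6763 + 0.2·0.3237) ≈ 0.5109
After 'flag': P(plant 1) = 0.9·0.5109 / (0.9·0.5109 + 0.8·0.4891) ≈ 0.5403
After 'pass': P(plant 1) = 0.1·0.5403 / (0.1·0.5403 + 0.2·0.4597) ≈ 0.3701

0.370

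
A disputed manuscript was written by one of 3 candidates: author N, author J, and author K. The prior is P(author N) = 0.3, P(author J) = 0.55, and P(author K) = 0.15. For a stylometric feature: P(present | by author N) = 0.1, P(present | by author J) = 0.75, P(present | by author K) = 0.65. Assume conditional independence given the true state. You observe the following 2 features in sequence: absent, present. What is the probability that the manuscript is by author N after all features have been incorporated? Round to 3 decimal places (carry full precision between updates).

After 'absent': normaliser = 0.9·0.3000 + 0.25·0.5500 + 0.35·0.1500; P(author N) ≈ 0.5870, P(author J) ≈ 0.2989, P(author K) ≈ 0.1141
After 'present': normaliser = 0.1·0.5870 + 0.75·0.2989 + 0.65·0.1141; P(author N) ≈ 0.1644, P(author J) ≈ 0.6279, P(author K) ≈ 0.2078

0.164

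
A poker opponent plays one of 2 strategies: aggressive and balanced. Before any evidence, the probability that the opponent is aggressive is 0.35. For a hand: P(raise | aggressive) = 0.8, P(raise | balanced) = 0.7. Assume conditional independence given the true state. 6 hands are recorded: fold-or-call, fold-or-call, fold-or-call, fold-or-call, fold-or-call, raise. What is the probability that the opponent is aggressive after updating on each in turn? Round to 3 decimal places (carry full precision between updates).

0.075

Apply Bayes' rule sequentially, carrying P(aggressive) forward.
After 'fold-or-call': P(aggressive) = 0.2·0.3500 / (0.2·0.3500 + 0.3·0.6500) ≈ 0.2642
After 'fold-or-call': P(aggressive) = 0.2·0.2642 / (0.2·0.2642 + 0.3·0.7358) ≈ 0.1931
After 'fold-or-call': P(aggressive) = 0.2·0.1931 / (0.2·0.1931 + 0.3·0.8069) ≈ 0.1376
After 'fold-or-call': P(aggressive) = 0.2·0.1376 / (0.2·0.1376 + 0.3·0.8624) ≈ 0.0961
After 'fold-or-call': P(aggressive) = 0.2·0.0961 / (0.2·0.0961 + 0.3·0.9039) ≈ 0.0662
After 'raise': P(aggressive) = 0.8·0.0662 / (0.8·0.0662 + 0.7·0.9338) ≈ 0.0750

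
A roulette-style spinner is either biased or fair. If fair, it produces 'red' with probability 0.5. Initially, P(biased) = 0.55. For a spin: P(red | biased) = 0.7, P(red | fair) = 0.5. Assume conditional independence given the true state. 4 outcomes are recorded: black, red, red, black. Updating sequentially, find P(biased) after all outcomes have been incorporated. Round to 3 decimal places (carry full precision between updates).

0.463

After 'black': P(biased) = 0.3·0.5500 / (0.3·0.5500 + 0.5·0.4500) ≈ 0.4231
After 'red': P(biased) = 0.7·0.4231 / (0.7·0.4231 + 0.5·0.5769) ≈ 0.5066
After 'red': P(biased) = 0.7·0.5066 / (0.7·0.5066 + 0.5·0.4934) ≈ 0.5897
After 'black': P(biased) = 0.3·0.5897 / (0.3·0.5897 + 0.5·0.4103) ≈ 0.4631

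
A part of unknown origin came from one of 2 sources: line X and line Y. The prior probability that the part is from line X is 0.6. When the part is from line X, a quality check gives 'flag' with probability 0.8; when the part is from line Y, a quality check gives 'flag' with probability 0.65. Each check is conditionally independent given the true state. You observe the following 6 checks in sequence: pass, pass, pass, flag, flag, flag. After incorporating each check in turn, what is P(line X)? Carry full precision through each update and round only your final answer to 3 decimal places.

After 'pass': P(line X) = 0.2·0.6000 / (0.2·0.6000 + 0.35·0.4000) ≈ 0.4615
After 'pass': P(line X) = 0.2·0.4615 / (0.2·0.4615 + 0.35·0.5385) ≈ 0.3288
After 'pass': P(line X) = 0.2·0.3288 / (0.2·0.3288 + 0.35·0.6712) ≈ 0.2187
After 'flag': P(line X) = 0.8·0.2187 / (0.8·0.2187 + 0.65·0.7813) ≈ 0.2562
After 'flag': P(line X) = 0.8·0.2562 / (0.8·0.2562 + 0.65·0.7438) ≈ 0.2977
After 'flag': P(line X) = 0.8·0.2977 / (0.8·0.2977 + 0.65·0.7023) ≈ 0.3429

0.343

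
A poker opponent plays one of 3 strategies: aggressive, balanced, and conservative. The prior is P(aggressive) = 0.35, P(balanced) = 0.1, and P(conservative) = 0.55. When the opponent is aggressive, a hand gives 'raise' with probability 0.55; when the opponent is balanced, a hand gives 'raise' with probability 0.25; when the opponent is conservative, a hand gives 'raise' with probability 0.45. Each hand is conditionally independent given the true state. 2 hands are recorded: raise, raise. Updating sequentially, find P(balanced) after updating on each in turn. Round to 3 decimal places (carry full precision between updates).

Each posterior becomes the prior for the next update.
After 'raise': normaliser = 0.55·0.3500 + 0.25·0.1000 + 0.45·0.5500; P(aggressive) ≈ 0.4140, P(balanced) ≈ 0.0538, P(conservative) ≈ 0.5323
After 'raise': normaliser = 0.55·0.4140 + 0.25·0.0538 + 0.45·0.5323; P(aggressive) ≈ 0.4737, P(balanced) ≈ 0.0280, P(conservative) ≈ 0.4983

0.028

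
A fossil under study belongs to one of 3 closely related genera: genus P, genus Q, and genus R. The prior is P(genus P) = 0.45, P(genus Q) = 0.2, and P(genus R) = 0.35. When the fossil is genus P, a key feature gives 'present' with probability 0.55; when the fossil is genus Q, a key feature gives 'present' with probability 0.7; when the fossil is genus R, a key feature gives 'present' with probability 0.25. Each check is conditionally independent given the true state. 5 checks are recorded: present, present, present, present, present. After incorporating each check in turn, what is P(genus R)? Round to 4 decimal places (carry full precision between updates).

0.0060

After 'present': normaliser = 0.55·0.4500 + 0.7·0.2000 + 0.25·0.3500; P(genus P) ≈ 0.5211, P(genus Q) ≈ 0.2947, P(genus R) ≈ 0.1842
After 'present': normaliser = 0.55·0.5211 + 0.7·0.2947 + 0.25·0.1842; P(genus P) ≈ 0.5317, P(genus Q) ≈ 0.3828, P(genus R) ≈ 0.0854
After 'present': normaliser = 0.55·0.5317 + 0.7·0.3828 + 0.25·0.0854; P(genus P) ≈ 0.5027, P(genus Q) ≈ 0.4606, P(genus R) ≈ 0.0367
After 'present': normaliser = 0.55·0.5027 + 0.7·0.4606 + 0.25·0.0367; P(genus P) ≈ 0.4547, P(genus Q) ≈ 0.5302, P(genus R) ≈ 0.0151
After 'present': normaliser = 0.55·0.4547 + 0.7·0.5302 + 0.25·0.0151; P(genus P) ≈ 0.4001, P(genus Q) ≈ 0.5938, P(genus R) ≈ 0.0060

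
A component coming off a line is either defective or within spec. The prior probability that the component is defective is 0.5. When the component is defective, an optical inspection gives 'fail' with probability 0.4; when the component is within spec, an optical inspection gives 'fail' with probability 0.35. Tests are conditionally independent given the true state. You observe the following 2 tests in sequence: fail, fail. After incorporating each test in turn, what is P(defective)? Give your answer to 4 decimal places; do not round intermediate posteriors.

0.5664

After 'fail': P(defective) = 0.4·0.5000 / (0.4·0.5000 + 0.35·0.5000) ≈ 0.5333
After 'fail': P(defective) = 0.4·0.5333 / (0.4·0.5333 + 0.35·0.4667) ≈ 0.5664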